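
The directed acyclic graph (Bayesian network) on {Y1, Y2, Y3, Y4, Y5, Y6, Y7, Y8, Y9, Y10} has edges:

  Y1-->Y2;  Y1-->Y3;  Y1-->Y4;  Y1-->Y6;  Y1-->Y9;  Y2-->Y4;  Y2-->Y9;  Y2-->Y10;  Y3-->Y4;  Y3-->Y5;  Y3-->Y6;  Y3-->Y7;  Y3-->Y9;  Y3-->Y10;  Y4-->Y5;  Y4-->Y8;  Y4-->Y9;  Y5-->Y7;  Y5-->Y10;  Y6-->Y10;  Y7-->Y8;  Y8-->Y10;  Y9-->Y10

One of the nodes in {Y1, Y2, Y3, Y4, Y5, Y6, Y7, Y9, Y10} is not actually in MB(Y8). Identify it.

Y1

Recall MB(v) = parents ∪ children ∪ spouses, where spouses are the other parents of v's children.
Parents of Y8: Y4, Y7.
Y8's children: Y10.
Co-parents of Y8 (other parents of its children):
  Y10: Y2, Y3, Y5, Y6, Y9
MB(Y8) = {Y2, Y3, Y4, Y5, Y6, Y7, Y9, Y10}.
Y1 is neither a parent, child, nor co-parent of Y8, so it does not belong.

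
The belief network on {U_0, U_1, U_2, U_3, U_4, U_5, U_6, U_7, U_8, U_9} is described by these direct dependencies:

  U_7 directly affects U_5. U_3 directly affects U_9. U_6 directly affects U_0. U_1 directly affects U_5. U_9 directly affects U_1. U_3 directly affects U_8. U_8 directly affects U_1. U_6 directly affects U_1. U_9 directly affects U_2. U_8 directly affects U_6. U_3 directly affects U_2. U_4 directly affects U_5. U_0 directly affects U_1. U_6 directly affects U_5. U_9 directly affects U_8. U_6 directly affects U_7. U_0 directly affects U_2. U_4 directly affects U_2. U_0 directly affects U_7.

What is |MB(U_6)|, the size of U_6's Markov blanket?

By definition, MB(U_6) is built from U_6's parents, U_6's children, and the co-parents of U_6.
U_6's parents: U_8.
U_6's children: U_0, U_1, U_5, U_7.
For each child, the remaining parents (spouses of U_6):
  U_0 has no other parent.
  parents(U_1) \ {U_6} = {U_0, U_8, U_9}.
  U_7's other parent is U_0.
  U_5's other parents are U_1, U_4, U_7.
MB(U_6) = {U_0, U_1, U_4, U_5, U_7, U_8, U_9}, which has 7 nodes.

7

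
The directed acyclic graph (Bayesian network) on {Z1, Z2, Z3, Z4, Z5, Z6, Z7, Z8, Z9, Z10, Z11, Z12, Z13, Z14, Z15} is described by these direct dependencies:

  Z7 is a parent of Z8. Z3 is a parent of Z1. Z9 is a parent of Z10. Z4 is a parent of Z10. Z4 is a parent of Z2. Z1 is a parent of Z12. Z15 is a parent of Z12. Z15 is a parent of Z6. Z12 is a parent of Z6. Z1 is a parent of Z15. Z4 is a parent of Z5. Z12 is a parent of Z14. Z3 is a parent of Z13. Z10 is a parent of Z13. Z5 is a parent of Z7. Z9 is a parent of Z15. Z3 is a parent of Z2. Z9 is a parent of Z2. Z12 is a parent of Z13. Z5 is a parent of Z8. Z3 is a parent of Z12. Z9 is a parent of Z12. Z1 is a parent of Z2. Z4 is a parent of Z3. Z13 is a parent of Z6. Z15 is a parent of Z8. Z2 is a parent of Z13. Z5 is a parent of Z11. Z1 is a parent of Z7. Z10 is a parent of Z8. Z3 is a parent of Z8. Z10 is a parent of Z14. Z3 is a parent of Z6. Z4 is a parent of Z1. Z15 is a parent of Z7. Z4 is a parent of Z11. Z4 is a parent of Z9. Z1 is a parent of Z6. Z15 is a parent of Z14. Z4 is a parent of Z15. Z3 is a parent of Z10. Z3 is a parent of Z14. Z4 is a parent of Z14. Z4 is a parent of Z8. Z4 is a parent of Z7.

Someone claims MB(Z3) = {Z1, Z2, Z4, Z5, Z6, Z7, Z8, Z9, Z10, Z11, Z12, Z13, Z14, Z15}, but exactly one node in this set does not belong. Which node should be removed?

Z11

By definition, MB(Z3) is built from Z3's parents, Z3's children, and the co-parents of Z3.
Z3 has children Z1, Z2, Z6, Z8, Z10, Z12, Z13, Z14.
Z3's parents: Z4.
For each child, the remaining parents (spouses of Z3):
  Z10: Z4, Z9
  Z1: Z4
  Z2: Z1, Z4, Z9
  Z12: Z1, Z9, Z15
  Z8: Z4, Z5, Z7, Z10, Z15
  Z13: Z2, Z10, Z12
  Z6: Z1, Z12, Z13, Z15
  Z14: Z4, Z10, Z12, Z15
MB(Z3) = {Z1, Z2, Z4, Z5, Z6, Z7, Z8, Z9, Z10, Z12, Z13, Z14, Z15}.
Z11 is neither a parent, child, nor co-parent of Z3, so it does not belong.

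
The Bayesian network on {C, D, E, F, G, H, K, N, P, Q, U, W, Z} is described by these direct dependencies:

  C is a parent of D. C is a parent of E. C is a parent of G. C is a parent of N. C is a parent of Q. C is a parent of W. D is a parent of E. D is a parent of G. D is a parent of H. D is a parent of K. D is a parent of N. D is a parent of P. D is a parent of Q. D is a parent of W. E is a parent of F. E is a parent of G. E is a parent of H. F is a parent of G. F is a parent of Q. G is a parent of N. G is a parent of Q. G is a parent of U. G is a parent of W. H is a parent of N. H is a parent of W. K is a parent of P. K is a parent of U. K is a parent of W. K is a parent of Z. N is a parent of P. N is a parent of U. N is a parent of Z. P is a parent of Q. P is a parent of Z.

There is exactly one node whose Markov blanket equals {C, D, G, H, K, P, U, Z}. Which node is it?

N

The target node must have every member of {C, D, G, H, K, P, U, Z} as a parent, child, or co-parent, and no others.
Parents of N: C, D, G, H; children: P, U, Z; co-parents: D, G, K, P.
These exactly cover the given set, so the node is N.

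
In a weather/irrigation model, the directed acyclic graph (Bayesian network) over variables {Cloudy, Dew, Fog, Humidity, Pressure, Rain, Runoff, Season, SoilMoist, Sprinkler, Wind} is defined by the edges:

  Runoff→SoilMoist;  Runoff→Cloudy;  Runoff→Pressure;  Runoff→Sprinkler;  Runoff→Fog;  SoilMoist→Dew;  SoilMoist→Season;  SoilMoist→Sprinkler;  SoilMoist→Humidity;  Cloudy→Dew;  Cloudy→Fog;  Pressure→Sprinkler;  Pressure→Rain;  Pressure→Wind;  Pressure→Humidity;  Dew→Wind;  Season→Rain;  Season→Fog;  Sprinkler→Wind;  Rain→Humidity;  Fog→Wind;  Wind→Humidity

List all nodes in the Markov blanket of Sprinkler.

Recall MB(v) = parents ∪ children ∪ spouses, where spouses are the other parents of v's children.
Sprinkler has child Wind.
Parents of Sprinkler: Pressure, Runoff, SoilMoist.
Parents of each child, excluding Sprinkler:
  Wind's other parents are Dew, Fog, Pressure.
So the Markov blanket of Sprinkler is {Dew, Fog, Pressure, Runoff, SoilMoist, Wind}.

{Dew, Fog, Pressure, Runoff, SoilMoist, Wind}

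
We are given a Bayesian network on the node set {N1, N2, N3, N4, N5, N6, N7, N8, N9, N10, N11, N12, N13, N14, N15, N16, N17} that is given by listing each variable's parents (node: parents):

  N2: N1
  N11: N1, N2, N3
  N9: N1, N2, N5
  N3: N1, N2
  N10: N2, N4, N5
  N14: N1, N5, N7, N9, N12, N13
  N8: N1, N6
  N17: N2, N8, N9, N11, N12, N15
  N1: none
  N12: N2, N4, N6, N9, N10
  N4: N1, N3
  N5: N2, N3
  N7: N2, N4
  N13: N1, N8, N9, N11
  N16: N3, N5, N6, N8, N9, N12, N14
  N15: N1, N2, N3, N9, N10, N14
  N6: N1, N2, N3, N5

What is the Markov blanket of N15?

The Markov blanket of a node is its parents, its children, and the other parents of its children.
Children of N15: N17.
N15's parents: N1, N2, N3, N9, N10, N14.
Parents of each child, excluding N15:
  N17: N2, N8, N9, N11, N12
Taking the union gives {N1, N2, N3, N8, N9, N10, N11, N12, N14, N17}.

{N1, N2, N3, N8, N9, N10, N11, N12, N14, N17}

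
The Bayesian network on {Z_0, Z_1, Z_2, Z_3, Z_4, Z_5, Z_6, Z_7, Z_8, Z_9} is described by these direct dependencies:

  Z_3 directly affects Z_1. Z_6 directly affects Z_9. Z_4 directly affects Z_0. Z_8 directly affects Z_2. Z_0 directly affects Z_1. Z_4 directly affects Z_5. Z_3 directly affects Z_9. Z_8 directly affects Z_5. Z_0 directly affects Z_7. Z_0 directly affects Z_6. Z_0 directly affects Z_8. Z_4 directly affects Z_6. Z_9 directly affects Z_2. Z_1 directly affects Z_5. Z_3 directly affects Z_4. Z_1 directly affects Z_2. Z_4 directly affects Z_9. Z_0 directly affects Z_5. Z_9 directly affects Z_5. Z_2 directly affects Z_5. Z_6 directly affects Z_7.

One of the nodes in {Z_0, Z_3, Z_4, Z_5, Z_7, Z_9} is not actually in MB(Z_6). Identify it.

Z_5

Z_6 has children Z_7, Z_9.
Z_6 has parents Z_0, Z_4.
Parents of each child, excluding Z_6:
  Z_9 also has parents Z_3, Z_4.
  Z_7's other parent is Z_0.
MB(Z_6) = {Z_0, Z_3, Z_4, Z_7, Z_9}.
Z_5 is neither a parent, child, nor co-parent of Z_6, so it does not belong.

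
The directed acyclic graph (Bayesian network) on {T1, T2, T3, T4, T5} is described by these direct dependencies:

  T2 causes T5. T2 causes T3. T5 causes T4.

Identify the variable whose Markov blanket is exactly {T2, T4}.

The target node must have every member of {T2, T4} as a parent, child, or co-parent, and no others.
Parents of T5: T2; children: T4; co-parents: none.
These exactly cover the given set, so the node is T5.

T5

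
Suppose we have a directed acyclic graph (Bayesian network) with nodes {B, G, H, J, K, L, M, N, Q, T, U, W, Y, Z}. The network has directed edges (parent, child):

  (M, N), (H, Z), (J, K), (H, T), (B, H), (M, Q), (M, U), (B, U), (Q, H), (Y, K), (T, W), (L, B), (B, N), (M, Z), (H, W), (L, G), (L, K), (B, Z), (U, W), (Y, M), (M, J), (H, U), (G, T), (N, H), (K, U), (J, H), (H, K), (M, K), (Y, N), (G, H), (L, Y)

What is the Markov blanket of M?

{B, H, J, K, L, N, Q, U, Y, Z}

Recall MB(v) = parents ∪ children ∪ spouses, where spouses are the other parents of v's children.
Children of M: J, K, N, Q, U, Z.
Parents of M: Y.
Other parents of M's children:
  Q has no other parent.
  parents(N) \ {M} = {B, Y}.
  J: no additional parents.
  K also has parents H, J, L, Y.
  U also has parents B, H, K.
  Z also has parents B, H.
Union: {Y} ∪ {J, K, N, Q, U, Z} ∪ {B, H, J, K, L, Y} = {B, H, J, K, L, N, Q, U, Y, Z}.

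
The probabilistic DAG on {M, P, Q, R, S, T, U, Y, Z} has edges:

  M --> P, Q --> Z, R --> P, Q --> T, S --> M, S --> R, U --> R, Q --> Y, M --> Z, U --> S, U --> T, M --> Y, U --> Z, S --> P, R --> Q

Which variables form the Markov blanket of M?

M has children P, Y, Z.
M has parent S.
For each child, the remaining parents (spouses of M):
  P: R, S
  Z: Q, U
  Y: Q
Union: {S} ∪ {P, Y, Z} ∪ {Q, R, S, U} = {P, Q, R, S, U, Y, Z}.

{P, Q, R, S, U, Y, Z}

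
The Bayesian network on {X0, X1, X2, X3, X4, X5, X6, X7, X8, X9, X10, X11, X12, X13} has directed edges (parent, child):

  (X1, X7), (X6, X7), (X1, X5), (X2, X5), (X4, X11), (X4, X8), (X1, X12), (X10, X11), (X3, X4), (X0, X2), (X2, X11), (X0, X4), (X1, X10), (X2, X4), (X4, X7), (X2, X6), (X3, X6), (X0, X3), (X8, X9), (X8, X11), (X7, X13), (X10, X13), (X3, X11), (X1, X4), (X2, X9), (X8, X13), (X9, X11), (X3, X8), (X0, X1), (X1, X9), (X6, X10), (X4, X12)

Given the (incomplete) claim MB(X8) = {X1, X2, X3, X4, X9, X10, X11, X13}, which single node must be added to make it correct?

By definition, MB(X8) is built from X8's parents, X8's children, and the co-parents of X8.
X8's parents: X3, X4.
Ch(X8) = {X9, X11, X13}.
For each child, the remaining parents (spouses of X8):
  X9's other parents are X1, X2.
  parents(X11) \ {X8} = {X2, X3, X4, X9, X10}.
  X13's other parents are X7, X10.
MB(X8) = {X1, X2, X3, X4, X7, X9, X10, X11, X13}.
Comparing with the claimed set, X7 is missing.

X7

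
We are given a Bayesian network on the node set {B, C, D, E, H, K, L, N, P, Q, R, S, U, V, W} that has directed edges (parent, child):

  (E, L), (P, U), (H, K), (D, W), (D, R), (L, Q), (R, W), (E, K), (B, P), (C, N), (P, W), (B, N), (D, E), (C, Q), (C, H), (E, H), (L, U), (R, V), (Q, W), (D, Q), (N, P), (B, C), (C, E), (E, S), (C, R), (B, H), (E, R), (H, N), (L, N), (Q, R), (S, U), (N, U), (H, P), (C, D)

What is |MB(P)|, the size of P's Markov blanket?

10

Parents of P: B, H, N.
Ch(P) = {U, W}.
Other parents of P's children:
  U's other parents are L, N, S.
  parents(W) \ {P} = {D, Q, R}.
MB(P) = {B, D, H, L, N, Q, R, S, U, W}, which has 10 nodes.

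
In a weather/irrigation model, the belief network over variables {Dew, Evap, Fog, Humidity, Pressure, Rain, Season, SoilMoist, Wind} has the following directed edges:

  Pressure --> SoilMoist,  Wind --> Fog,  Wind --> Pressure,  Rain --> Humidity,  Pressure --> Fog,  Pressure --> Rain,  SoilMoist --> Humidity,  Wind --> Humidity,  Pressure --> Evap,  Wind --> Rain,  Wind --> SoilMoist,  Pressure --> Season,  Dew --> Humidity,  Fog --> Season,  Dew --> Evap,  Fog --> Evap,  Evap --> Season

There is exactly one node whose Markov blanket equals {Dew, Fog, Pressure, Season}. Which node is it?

The target node must have every member of {Dew, Fog, Pressure, Season} as a parent, child, or co-parent, and no others.
Parents of Evap: Dew, Fog, Pressure; children: Season; co-parents: Fog, Pressure.
These exactly cover the given set, so the node is Evap.

Evap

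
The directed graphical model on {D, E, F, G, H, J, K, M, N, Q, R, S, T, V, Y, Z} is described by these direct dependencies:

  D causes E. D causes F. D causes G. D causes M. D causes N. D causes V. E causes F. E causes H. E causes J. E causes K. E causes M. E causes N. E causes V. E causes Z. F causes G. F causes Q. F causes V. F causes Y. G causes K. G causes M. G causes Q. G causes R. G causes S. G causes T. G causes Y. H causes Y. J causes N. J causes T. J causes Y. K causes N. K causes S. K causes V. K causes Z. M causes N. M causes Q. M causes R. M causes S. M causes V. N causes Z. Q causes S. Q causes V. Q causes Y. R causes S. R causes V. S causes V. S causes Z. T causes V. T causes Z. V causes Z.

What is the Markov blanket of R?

Parents of R: G, M.
Children of R: S, V.
Parents of each child, excluding R:
  S's other parents are G, K, M, Q.
  V also has parents D, E, F, K, M, Q, S, T.
Union: {G, M} ∪ {S, V} ∪ {D, E, F, G, K, M, Q, S, T} = {D, E, F, G, K, M, Q, S, T, V}.

{D, E, F, G, K, M, Q, S, T, V}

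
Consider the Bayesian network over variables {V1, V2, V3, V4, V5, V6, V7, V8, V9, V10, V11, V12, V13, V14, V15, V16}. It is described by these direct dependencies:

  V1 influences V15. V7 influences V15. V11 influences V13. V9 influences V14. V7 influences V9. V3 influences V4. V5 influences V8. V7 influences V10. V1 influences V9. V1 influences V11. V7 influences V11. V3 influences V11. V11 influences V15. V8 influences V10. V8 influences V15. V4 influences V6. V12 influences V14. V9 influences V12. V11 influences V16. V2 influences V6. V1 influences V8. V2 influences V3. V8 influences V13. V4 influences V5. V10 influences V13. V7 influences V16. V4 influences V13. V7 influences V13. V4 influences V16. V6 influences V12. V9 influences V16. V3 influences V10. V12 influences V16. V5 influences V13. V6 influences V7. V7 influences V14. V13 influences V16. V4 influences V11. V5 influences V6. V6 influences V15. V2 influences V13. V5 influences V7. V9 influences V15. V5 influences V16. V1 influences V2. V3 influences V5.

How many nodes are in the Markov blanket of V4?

13

By definition, MB(V4) is built from V4's parents, V4's children, and the co-parents of V4.
V4 has parent V3.
V4's children: V5, V6, V11, V13, V16.
For each child, the remaining parents (spouses of V4):
  V5 also has parent V3.
  parents(V6) \ {V4} = {V2, V5}.
  V11 also has parents V1, V3, V7.
  parents(V13) \ {V4} = {V2, V5, V7, V8, V10, V11}.
  V16's other parents are V5, V7, V9, V11, V12, V13.
MB(V4) = {V1, V2, V3, V5, V6, V7, V8, V9, V10, V11, V12, V13, V16}, which has 13 nodes.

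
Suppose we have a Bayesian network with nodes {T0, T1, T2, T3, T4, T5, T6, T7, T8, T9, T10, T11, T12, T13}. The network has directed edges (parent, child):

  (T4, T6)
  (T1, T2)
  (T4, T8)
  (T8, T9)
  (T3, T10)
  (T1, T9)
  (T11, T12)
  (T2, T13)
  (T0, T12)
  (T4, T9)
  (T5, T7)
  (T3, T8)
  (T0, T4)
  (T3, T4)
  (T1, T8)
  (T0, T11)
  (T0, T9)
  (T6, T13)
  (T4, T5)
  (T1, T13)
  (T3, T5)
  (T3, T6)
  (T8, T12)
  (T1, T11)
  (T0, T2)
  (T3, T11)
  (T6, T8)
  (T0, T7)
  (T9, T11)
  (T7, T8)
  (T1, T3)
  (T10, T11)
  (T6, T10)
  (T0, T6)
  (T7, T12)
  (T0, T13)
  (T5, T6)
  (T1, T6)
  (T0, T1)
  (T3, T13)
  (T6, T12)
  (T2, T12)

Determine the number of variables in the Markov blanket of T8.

Pa(T8) = {T1, T3, T4, T6, T7}.
T8's children: T9, T12.
Other parents of T8's children:
  T9 also has parents T0, T1, T4.
  parents(T12) \ {T8} = {T0, T2, T6, T7, T11}.
MB(T8) = {T0, T1, T2, T3, T4, T6, T7, T9, T11, T12}, which has 10 nodes.

10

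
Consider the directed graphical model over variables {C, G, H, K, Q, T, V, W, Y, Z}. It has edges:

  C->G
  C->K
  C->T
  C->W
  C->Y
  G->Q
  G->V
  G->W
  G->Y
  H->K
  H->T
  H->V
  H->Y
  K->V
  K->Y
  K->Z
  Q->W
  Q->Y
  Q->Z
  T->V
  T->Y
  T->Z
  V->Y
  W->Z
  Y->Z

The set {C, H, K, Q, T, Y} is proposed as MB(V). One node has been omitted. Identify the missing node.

G

V has parents G, H, K, T.
V has child Y.
For each child, the remaining parents (spouses of V):
  Y: C, G, H, K, Q, T
MB(V) = {C, G, H, K, Q, T, Y}.
Comparing with the claimed set, G is missing.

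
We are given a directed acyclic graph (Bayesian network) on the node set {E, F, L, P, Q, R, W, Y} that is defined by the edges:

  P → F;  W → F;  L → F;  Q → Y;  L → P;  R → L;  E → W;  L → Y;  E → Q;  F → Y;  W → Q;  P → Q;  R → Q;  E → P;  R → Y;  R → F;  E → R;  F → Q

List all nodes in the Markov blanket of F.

F's children: Q, Y.
Parents of F: L, P, R, W.
Parents of each child, excluding F:
  Q: E, P, R, W
  Y: L, Q, R
MB(F) = {E, L, P, Q, R, W, Y}.

{E, L, P, Q, R, W, Y}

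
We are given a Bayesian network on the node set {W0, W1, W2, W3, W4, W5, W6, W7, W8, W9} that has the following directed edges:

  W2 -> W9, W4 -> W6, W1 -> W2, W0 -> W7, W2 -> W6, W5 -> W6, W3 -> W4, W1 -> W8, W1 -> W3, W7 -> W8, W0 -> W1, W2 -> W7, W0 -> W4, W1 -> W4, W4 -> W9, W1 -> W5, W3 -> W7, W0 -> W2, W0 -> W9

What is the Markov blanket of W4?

{W0, W1, W2, W3, W5, W6, W9}

Pa(W4) = {W0, W1, W3}.
W4 has children W6, W9.
For each child, the remaining parents (spouses of W4):
  parents(W6) \ {W4} = {W2, W5}.
  W9's other parents are W0, W2.
Union: {W0, W1, W3} ∪ {W6, W9} ∪ {W0, W2, W5} = {W0, W1, W2, W3, W5, W6, W9}.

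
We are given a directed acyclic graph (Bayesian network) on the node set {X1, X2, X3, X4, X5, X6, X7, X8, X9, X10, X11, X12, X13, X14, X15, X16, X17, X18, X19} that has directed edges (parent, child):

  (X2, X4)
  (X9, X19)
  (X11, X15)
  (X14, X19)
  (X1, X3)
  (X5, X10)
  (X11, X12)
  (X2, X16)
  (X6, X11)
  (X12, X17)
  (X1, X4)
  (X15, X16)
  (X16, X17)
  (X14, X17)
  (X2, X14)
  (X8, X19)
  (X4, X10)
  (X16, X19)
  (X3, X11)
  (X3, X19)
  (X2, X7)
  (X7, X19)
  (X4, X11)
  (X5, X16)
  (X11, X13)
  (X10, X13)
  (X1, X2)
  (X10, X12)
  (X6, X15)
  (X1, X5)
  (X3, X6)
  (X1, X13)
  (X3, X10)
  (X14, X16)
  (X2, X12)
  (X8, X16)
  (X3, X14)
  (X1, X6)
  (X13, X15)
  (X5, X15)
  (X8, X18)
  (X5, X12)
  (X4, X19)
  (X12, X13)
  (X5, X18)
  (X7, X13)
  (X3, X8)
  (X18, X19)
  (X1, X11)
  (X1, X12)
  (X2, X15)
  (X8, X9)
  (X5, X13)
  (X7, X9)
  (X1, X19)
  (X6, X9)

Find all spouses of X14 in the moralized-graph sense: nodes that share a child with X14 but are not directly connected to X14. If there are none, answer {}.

{X1, X4, X5, X7, X8, X9, X12, X15, X18}

Children of X14: X16, X17, X19.
  X16 also has parents X2, X5, X8, X15.
  X17's other parents are X12, X16.
  parents(X19) \ {X14} = {X1, X3, X4, X7, X8, X9, X16, X18}.
Excluding nodes already adjacent to X14 (X2, X3, X16, X17, X19), the co-parent-only contribution is {X1, X4, X5, X7, X8, X9, X12, X15, X18}.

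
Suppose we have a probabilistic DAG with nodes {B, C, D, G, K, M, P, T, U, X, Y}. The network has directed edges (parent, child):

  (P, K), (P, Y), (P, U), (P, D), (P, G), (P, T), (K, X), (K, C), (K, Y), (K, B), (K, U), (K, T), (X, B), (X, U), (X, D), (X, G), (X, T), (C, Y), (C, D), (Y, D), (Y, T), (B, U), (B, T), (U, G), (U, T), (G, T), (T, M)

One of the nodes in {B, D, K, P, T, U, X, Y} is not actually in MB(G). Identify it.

A node's Markov blanket = Pa ∪ Ch ∪ (parents of Ch other than the node itself).
G has parents P, U, X.
Children of G: T.
For each child, the remaining parents (spouses of G):
  T: B, K, P, U, X, Y
MB(G) = {B, K, P, T, U, X, Y}.
D is neither a parent, child, nor co-parent of G, so it does not belong.

D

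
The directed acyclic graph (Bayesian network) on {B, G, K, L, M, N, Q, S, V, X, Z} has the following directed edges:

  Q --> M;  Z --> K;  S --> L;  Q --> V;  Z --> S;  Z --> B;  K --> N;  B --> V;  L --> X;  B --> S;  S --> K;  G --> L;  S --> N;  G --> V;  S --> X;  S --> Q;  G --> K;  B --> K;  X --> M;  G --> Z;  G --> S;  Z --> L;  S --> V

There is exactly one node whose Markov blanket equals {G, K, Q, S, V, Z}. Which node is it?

The target node must have every member of {G, K, Q, S, V, Z} as a parent, child, or co-parent, and no others.
Parents of B: Z; children: K, S, V; co-parents: G, Q, S, Z.
These exactly cover the given set, so the node is B.

B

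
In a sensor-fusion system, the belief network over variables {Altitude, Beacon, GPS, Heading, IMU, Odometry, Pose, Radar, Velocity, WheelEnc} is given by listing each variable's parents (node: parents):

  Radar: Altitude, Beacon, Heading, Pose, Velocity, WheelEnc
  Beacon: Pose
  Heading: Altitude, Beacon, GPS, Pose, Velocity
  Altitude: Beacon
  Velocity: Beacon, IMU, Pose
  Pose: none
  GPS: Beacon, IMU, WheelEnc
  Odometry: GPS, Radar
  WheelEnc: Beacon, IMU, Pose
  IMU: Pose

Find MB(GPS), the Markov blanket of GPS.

{Altitude, Beacon, Heading, IMU, Odometry, Pose, Radar, Velocity, WheelEnc}

The Markov blanket of a node is its parents, its children, and the other parents of its children.
Pa(GPS) = {Beacon, IMU, WheelEnc}.
Ch(GPS) = {Heading, Odometry}.
For each child, the remaining parents (spouses of GPS):
  Heading's other parents are Altitude, Beacon, Pose, Velocity.
  Odometry's other parent is Radar.
Union: {Beacon, IMU, WheelEnc} ∪ {Heading, Odometry} ∪ {Altitude, Beacon, Pose, Radar, Velocity} = {Altitude, Beacon, Heading, IMU, Odometry, Pose, Radar, Velocity, WheelEnc}.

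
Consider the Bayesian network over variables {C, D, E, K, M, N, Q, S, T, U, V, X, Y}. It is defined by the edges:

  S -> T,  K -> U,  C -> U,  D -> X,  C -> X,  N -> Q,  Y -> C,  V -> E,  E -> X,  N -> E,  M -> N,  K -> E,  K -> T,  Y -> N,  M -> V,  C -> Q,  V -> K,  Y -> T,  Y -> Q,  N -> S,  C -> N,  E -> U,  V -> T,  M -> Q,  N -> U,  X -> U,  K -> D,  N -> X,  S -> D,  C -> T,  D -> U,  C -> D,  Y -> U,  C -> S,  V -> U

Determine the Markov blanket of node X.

{C, D, E, K, N, U, V, Y}

A node's Markov blanket = Pa ∪ Ch ∪ (parents of Ch other than the node itself).
Children of X: U.
X has parents C, D, E, N.
For each child, the remaining parents (spouses of X):
  parents(U) \ {X} = {C, D, E, K, N, V, Y}.
So the Markov blanket of X is {C, D, E, K, N, U, V, Y}.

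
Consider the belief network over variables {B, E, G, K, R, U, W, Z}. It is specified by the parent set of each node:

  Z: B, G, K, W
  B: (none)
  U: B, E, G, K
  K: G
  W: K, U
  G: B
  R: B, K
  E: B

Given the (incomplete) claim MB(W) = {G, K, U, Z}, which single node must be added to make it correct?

B

The Markov blanket of a node is its parents, its children, and the other parents of its children.
W's parents: K, U.
Children of W: Z.
Parents of each child, excluding W:
  parents(Z) \ {W} = {B, G, K}.
MB(W) = {B, G, K, U, Z}.
Comparing with the claimed set, B is missing.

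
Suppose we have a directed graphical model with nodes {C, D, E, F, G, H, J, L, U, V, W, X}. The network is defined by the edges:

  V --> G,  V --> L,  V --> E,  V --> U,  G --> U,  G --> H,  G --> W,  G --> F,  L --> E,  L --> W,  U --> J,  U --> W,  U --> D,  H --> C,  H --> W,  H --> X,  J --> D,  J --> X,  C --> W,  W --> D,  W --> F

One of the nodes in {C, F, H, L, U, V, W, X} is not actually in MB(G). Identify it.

Recall MB(v) = parents ∪ children ∪ spouses, where spouses are the other parents of v's children.
Ch(G) = {F, H, U, W}.
G has parent V.
Co-parents of G (other parents of its children):
  U's other parent is V.
  H has no other parent.
  parents(W) \ {G} = {C, H, L, U}.
  F also has parent W.
MB(G) = {C, F, H, L, U, V, W}.
X is neither a parent, child, nor co-parent of G, so it does not belong.

X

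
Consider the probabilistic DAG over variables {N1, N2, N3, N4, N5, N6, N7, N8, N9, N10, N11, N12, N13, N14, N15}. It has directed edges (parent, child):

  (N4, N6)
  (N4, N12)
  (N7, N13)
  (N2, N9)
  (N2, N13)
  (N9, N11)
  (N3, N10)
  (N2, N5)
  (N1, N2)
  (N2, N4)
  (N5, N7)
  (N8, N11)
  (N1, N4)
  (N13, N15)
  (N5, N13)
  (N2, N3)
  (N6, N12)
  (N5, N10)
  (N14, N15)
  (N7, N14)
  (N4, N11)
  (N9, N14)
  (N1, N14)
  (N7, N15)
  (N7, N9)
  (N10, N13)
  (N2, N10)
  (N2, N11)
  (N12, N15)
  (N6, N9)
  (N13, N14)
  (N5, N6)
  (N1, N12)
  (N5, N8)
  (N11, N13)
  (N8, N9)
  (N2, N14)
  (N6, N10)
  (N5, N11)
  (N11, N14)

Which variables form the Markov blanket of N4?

{N1, N2, N5, N6, N8, N9, N11, N12}

The Markov blanket of a node is its parents, its children, and the other parents of its children.
Parents of N4: N1, N2.
Ch(N4) = {N6, N11, N12}.
For each child, the remaining parents (spouses of N4):
  parents(N6) \ {N4} = {N5}.
  N11 also has parents N2, N5, N8, N9.
  parents(N12) \ {N4} = {N1, N6}.
Taking the union gives {N1, N2, N5, N6, N8, N9, N11, N12}.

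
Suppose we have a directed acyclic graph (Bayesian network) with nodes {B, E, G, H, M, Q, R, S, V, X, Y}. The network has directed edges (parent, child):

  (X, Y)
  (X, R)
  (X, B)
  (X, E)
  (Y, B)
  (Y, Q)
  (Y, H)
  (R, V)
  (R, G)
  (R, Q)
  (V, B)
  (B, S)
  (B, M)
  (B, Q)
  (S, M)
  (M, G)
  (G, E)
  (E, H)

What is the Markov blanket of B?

A node's Markov blanket = Pa ∪ Ch ∪ (parents of Ch other than the node itself).
Children of B: M, Q, S.
Pa(B) = {V, X, Y}.
For each child, the remaining parents (spouses of B):
  S has no other parent.
  M's other parent is S.
  Q also has parents R, Y.
Union: {V, X, Y} ∪ {M, Q, S} ∪ {R, S, Y} = {M, Q, R, S, V, X, Y}.

{M, Q, R, S, V, X, Y}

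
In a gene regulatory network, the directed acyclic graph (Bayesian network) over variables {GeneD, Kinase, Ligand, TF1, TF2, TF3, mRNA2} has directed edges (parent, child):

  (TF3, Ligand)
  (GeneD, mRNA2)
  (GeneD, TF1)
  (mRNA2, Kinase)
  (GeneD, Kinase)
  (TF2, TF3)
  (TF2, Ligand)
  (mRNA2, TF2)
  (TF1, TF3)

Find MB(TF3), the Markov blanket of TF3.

Children of TF3: Ligand.
Parents of TF3: TF1, TF2.
Parents of each child, excluding TF3:
  Ligand's other parent is TF2.
So the Markov blanket of TF3 is {Ligand, TF1, TF2}.

{Ligand, TF1, TF2}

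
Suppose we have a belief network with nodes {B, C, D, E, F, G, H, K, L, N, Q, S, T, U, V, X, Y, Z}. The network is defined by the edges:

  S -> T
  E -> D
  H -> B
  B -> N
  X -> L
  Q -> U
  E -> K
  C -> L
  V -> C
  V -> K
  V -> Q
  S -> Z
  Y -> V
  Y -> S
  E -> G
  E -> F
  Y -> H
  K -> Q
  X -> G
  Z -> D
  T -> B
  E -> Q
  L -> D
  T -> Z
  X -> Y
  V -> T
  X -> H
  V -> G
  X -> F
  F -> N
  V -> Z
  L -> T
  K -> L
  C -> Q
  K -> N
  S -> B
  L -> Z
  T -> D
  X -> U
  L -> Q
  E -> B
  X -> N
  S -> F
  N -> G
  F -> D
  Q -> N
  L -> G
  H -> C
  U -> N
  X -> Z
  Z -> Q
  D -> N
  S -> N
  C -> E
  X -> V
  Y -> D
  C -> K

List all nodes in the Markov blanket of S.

{B, D, E, F, H, K, L, N, Q, T, U, V, X, Y, Z}

Pa(S) = {Y}.
Children of S: B, F, N, T, Z.
For each child, the remaining parents (spouses of S):
  T: L, V
  Z: L, T, V, X
  F: E, X
  B: E, H, T
  N: B, D, F, K, Q, U, X
MB(S) = {B, D, E, F, H, K, L, N, Q, T, U, V, X, Y, Z}.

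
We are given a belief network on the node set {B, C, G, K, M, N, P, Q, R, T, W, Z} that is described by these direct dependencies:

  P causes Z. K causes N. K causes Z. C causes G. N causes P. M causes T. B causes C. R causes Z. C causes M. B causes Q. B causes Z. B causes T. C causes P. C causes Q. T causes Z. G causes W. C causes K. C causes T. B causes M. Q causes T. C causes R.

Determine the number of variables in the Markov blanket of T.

8

T's children: Z.
Parents of T: B, C, M, Q.
Parents of each child, excluding T:
  Z also has parents B, K, P, R.
MB(T) = {B, C, K, M, P, Q, R, Z}, which has 8 nodes.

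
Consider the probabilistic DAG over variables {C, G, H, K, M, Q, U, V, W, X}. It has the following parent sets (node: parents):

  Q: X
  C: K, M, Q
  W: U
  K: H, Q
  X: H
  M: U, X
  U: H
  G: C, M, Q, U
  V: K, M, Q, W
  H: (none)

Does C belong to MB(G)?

Yes

C is a parent of G.
So C ∈ MB(G).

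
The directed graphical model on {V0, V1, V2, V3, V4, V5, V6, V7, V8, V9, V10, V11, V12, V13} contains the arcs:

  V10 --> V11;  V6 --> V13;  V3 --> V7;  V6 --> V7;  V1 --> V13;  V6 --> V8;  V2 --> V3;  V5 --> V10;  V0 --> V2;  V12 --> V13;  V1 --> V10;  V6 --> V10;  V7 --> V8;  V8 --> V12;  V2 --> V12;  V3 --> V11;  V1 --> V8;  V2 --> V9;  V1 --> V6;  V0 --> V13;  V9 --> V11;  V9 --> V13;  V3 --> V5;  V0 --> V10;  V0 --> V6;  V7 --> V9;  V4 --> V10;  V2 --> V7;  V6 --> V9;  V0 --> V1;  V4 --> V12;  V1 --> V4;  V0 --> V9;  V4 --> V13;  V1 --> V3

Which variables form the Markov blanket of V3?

By definition, MB(V3) is built from V3's parents, V3's children, and the co-parents of V3.
V3 has parents V1, V2.
V3 has children V5, V7, V11.
For each child, the remaining parents (spouses of V3):
  V5: —
  V7: V2, V6
  V11: V9, V10
Union: {V1, V2} ∪ {V5, V7, V11} ∪ {V2, V6, V9, V10} = {V1, V2, V5, V6, V7, V9, V10, V11}.

{V1, V2, V5, V6, V7, V9, V10, V11}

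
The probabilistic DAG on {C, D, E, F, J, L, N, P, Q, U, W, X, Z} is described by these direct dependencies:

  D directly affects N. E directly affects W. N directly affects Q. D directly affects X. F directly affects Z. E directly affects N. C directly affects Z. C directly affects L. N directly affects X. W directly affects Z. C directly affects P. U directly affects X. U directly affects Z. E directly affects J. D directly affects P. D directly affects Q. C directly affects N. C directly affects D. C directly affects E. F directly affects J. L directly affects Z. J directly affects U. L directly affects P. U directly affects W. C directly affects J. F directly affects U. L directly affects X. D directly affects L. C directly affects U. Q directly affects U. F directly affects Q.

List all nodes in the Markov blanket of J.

{C, E, F, Q, U}

By definition, MB(J) is built from J's parents, J's children, and the co-parents of J.
J's parents: C, E, F.
J's children: U.
Co-parents of J (other parents of its children):
  U also has parents C, F, Q.
Union: {C, E, F} ∪ {U} ∪ {C, F, Q} = {C, E, F, Q, U}.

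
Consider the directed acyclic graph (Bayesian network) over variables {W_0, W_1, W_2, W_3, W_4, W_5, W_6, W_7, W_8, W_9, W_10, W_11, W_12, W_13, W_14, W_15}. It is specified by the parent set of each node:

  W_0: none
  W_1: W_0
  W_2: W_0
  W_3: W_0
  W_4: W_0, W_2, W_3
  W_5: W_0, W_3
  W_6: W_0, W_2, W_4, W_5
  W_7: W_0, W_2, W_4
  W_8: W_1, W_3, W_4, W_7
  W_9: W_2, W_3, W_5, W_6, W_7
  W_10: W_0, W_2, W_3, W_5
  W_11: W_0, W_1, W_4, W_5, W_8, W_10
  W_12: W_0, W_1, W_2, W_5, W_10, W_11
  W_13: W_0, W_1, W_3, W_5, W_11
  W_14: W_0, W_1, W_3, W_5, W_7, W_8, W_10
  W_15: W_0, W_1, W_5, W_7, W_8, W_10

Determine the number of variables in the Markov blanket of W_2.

11

By definition, MB(W_2) is built from W_2's parents, W_2's children, and the co-parents of W_2.
Pa(W_2) = {W_0}.
W_2's children: W_4, W_6, W_7, W_9, W_10, W_12.
Co-parents of W_2 (other parents of its children):
  parents(W_4) \ {W_2} = {W_0, W_3}.
  W_6 also has parents W_0, W_4, W_5.
  parents(W_7) \ {W_2} = {W_0, W_4}.
  W_9's other parents are W_3, W_5, W_6, W_7.
  W_10 also has parents W_0, W_3, W_5.
  W_12's other parents are W_0, W_1, W_5, W_10, W_11.
MB(W_2) = {W_0, W_1, W_3, W_4, W_5, W_6, W_7, W_9, W_10, W_11, W_12}, which has 11 nodes.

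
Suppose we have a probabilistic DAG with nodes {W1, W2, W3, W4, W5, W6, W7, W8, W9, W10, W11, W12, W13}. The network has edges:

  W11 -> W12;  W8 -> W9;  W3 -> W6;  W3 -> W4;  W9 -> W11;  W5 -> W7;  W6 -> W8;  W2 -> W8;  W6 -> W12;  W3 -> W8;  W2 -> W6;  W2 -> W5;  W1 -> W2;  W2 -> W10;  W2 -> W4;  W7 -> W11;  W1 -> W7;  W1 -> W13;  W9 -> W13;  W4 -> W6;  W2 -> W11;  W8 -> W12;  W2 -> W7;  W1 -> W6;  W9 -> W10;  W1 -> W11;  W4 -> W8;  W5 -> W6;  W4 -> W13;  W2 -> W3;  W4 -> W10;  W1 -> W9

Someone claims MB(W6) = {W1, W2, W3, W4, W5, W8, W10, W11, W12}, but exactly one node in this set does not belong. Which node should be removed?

Children of W6: W8, W12.
Pa(W6) = {W1, W2, W3, W4, W5}.
Co-parents of W6 (other parents of its children):
  W8 also has parents W2, W3, W4.
  W12 also has parents W8, W11.
MB(W6) = {W1, W2, W3, W4, W5, W8, W11, W12}.
W10 is neither a parent, child, nor co-parent of W6, so it does not belong.

W10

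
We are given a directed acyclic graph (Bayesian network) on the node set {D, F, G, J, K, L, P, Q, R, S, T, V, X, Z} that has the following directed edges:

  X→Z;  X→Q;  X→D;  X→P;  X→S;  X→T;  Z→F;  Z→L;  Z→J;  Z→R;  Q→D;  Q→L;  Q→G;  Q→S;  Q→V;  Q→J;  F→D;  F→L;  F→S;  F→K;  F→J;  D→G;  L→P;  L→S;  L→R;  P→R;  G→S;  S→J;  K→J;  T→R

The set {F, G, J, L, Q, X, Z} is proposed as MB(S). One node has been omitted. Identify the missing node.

K

By definition, MB(S) is built from S's parents, S's children, and the co-parents of S.
S's parents: F, G, L, Q, X.
S has child J.
For each child, the remaining parents (spouses of S):
  J also has parents F, K, Q, Z.
MB(S) = {F, G, J, K, L, Q, X, Z}.
Comparing with the claimed set, K is missing.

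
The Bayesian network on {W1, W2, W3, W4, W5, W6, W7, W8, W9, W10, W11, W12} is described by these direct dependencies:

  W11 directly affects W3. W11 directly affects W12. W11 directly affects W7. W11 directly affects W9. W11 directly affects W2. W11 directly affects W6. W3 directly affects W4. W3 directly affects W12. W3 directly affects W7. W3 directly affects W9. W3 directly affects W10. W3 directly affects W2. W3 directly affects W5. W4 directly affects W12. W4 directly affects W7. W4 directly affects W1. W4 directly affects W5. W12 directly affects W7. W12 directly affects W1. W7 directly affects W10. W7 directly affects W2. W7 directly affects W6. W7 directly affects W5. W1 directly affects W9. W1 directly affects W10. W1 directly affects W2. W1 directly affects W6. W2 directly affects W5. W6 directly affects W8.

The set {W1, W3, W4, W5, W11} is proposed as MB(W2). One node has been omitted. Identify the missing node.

By definition, MB(W2) is built from W2's parents, W2's children, and the co-parents of W2.
Ch(W2) = {W5}.
W2 has parents W1, W3, W7, W11.
For each child, the remaining parents (spouses of W2):
  W5: W3, W4, W7
MB(W2) = {W1, W3, W4, W5, W7, W11}.
Comparing with the claimed set, W7 is missing.

W7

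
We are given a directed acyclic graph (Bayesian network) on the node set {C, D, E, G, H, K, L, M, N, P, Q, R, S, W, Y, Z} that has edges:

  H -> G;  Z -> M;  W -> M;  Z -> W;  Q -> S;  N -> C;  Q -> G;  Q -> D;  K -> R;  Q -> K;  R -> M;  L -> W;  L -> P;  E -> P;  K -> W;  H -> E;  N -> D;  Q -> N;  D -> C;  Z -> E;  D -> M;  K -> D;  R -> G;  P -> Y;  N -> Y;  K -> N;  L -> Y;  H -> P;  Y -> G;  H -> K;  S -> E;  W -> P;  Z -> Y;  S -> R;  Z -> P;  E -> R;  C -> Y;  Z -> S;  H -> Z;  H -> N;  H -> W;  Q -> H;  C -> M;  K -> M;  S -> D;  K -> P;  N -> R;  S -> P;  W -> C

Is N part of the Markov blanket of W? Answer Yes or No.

Yes

N is a co-parent of W: both are parents of C.
So N ∈ MB(W).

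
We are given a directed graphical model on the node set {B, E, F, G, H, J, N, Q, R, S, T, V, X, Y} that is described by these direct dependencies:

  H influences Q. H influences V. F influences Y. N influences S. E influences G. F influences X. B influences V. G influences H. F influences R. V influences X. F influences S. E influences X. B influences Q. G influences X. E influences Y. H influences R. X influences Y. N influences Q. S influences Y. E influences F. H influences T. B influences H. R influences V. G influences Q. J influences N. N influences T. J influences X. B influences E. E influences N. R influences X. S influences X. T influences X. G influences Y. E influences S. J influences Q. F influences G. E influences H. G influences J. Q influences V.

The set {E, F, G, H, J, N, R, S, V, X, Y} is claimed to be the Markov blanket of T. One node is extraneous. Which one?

Y

Pa(T) = {H, N}.
T's children: X.
For each child, the remaining parents (spouses of T):
  parents(X) \ {T} = {E, F, G, J, R, S, V}.
MB(T) = {E, F, G, H, J, N, R, S, V, X}.
Y is neither a parent, child, nor co-parent of T, so it does not belong.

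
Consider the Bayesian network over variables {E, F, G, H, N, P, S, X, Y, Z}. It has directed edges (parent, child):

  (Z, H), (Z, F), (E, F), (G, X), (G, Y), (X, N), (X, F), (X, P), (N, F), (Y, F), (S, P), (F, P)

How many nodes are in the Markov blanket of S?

3

By definition, MB(S) is built from S's parents, S's children, and the co-parents of S.
Children of S: P.
S has no parents.
Co-parents of S (other parents of its children):
  P: F, X
MB(S) = {F, P, X}, which has 3 nodes.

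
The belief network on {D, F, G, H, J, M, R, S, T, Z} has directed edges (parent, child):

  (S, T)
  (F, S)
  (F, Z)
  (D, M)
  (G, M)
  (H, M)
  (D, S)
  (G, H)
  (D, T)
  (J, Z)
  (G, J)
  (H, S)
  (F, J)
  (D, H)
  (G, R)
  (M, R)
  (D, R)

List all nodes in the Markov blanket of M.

A node's Markov blanket = Pa ∪ Ch ∪ (parents of Ch other than the node itself).
M's children: R.
M's parents: D, G, H.
For each child, the remaining parents (spouses of M):
  R: D, G
Taking the union gives {D, G, H, R}.

{D, G, H, R}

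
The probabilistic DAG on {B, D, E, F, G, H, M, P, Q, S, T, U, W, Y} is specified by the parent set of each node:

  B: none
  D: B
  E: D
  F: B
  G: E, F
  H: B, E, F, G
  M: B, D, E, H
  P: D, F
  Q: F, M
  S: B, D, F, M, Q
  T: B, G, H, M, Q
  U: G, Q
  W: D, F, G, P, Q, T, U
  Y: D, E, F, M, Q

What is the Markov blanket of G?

G has parents E, F.
Ch(G) = {H, T, U, W}.
Co-parents of G (other parents of its children):
  parents(H) \ {G} = {B, E, F}.
  parents(T) \ {G} = {B, H, M, Q}.
  U's other parent is Q.
  W also has parents D, F, P, Q, T, U.
MB(G) = {B, D, E, F, H, M, P, Q, T, U, W}.

{B, D, E, F, H, M, P, Q, T, U, W}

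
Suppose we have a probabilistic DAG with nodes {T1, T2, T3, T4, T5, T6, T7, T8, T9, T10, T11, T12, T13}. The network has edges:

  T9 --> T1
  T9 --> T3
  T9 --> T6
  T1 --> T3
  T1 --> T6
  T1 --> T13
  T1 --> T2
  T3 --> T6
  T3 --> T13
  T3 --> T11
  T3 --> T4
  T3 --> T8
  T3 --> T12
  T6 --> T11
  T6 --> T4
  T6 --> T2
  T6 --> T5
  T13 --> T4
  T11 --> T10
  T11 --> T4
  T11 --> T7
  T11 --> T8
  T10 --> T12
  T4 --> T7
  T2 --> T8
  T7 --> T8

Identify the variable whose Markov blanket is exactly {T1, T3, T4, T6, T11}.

The target node must have every member of {T1, T3, T4, T6, T11} as a parent, child, or co-parent, and no others.
Parents of T13: T1, T3; children: T4; co-parents: T3, T6, T11.
These exactly cover the given set, so the node is T13.

T13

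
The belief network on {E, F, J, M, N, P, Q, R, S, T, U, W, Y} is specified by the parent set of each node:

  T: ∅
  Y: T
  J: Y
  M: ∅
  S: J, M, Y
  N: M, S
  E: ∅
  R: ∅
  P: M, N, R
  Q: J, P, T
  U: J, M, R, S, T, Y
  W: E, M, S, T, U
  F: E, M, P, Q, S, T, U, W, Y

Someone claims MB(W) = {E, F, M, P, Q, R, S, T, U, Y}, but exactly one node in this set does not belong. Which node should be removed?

By definition, MB(W) is built from W's parents, W's children, and the co-parents of W.
W has parents E, M, S, T, U.
Ch(W) = {F}.
Co-parents of W (other parents of its children):
  F: E, M, P, Q, S, T, U, Y
MB(W) = {E, F, M, P, Q, S, T, U, Y}.
R is neither a parent, child, nor co-parent of W, so it does not belong.

R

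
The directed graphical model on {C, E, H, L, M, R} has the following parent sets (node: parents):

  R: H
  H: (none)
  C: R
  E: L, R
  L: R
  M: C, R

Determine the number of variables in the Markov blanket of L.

L has child E.
L's parents: R.
For each child, the remaining parents (spouses of L):
  E: R
MB(L) = {E, R}, which has 2 nodes.

2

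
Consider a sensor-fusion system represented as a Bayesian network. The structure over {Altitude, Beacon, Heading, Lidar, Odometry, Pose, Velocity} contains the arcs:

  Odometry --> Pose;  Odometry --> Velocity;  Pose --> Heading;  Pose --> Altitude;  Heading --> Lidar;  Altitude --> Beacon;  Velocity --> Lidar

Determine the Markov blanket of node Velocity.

{Heading, Lidar, Odometry}

Velocity's parents: Odometry.
Velocity's children: Lidar.
Parents of each child, excluding Velocity:
  Lidar: Heading
MB(Velocity) = {Heading, Lidar, Odometry}.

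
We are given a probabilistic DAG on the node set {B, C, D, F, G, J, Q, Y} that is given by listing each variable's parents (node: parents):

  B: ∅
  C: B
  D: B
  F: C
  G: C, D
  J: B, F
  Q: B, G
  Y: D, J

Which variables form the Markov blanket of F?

{B, C, J}

By definition, MB(F) is built from F's parents, F's children, and the co-parents of F.
F has parent C.
Children of F: J.
Other parents of F's children:
  J's other parent is B.
Union: {C} ∪ {J} ∪ {B} = {B, C, J}.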